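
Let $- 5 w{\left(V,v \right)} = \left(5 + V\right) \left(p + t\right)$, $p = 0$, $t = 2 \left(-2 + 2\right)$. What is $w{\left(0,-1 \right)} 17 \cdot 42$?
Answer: $0$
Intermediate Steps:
$t = 0$ ($t = 2 \cdot 0 = 0$)
$w{\left(V,v \right)} = 0$ ($w{\left(V,v \right)} = - \frac{\left(5 + V\right) \left(0 + 0\right)}{5} = - \frac{\left(5 + V\right) 0}{5} = \left(- \frac{1}{5}\right) 0 = 0$)
$w{\left(0,-1 \right)} 17 \cdot 42 = 0 \cdot 17 \cdot 42 = 0 \cdot 42 = 0$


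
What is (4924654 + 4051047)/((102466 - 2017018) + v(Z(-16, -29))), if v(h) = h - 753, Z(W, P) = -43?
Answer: -8975701/1915348 ≈ -4.6862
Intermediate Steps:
v(h) = -753 + h
(4924654 + 4051047)/((102466 - 2017018) + v(Z(-16, -29))) = (4924654 + 4051047)/((102466 - 2017018) + (-753 - 43)) = 8975701/(-1914552 - 796) = 8975701/(-1915348) = 8975701*(-1/1915348) = -8975701/1915348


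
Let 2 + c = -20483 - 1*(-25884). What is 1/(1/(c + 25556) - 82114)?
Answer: -30955/2541838869 ≈ -1.2178e-5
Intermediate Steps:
c = 5399 (c = -2 + (-20483 - 1*(-25884)) = -2 + (-20483 + 25884) = -2 + 5401 = 5399)
1/(1/(c + 25556) - 82114) = 1/(1/(5399 + 25556) - 82114) = 1/(1/30955 - 82114) = 1/(-2541838869/30955) = -30955/2541838869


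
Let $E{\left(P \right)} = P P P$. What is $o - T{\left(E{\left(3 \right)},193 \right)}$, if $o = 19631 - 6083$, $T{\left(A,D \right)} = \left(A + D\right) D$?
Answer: $-28912$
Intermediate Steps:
$E{\left(P \right)} = P^{3}$ ($E{\left(P \right)} = P^{2} P = P^{3}$)
$T{\left(A,D \right)} = D \left(A + D\right)$
$o = 13548$ ($o = 19631 - 6083 = 13548$)
$o - T{\left(E{\left(3 \right)},193 \right)} = 13548 - 193 \left(3^{3} + 193\right) = 13548 - 193 \left(27 + 193\right) = 13548 - 193 \cdot 220 = 13548 - 42460 = -28912$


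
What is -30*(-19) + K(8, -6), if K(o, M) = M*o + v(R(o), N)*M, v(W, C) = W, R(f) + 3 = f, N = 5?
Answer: 492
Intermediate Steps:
R(f) = -3 + f
K(o, M) = M*o + M*(-3 + o) (K(o, M) = M*o + (-3 + o)*M = M*o + M*(-3 + o))
-30*(-19) + K(8, -6) = -30*(-19) - 6*(-3 + 2*8) = 570 - 6*(-3 + 16) = 570 - 6*13 = 570 - 78 = 492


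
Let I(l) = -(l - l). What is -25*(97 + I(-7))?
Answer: -2425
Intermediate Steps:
I(l) = 0 (I(l) = -1*0 = 0)
-25*(97 + I(-7)) = -25*(97 + 0) = -25*97 = -2425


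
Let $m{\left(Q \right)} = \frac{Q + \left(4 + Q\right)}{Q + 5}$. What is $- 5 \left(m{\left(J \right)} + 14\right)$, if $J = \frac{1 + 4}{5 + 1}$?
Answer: $- \frac{524}{7} \approx -74.857$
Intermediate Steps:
$J = \frac{5}{6} \approx 0.83333$
$m{\left(Q \right)} = \frac{4 + 2 Q}{5 + Q}$
$- 5 \left(m{\left(J \right)} + 14\right) = - 5 \left(\frac{2 \left(2 + \frac{5}{6}\right)}{5 + \frac{5}{6}} + 14\right) = - 5 \left(2 \frac{1}{\frac{35}{6}} \cdot \frac{17}{6} + 14\right) = - 5 \left(2 \cdot \frac{6}{35} \cdot \frac{17}{6} + 14\right) = - 5 \left(\frac{34}{35} + 14\right) = \left(-5\right) \frac{524}{35} = - \frac{524}{7}$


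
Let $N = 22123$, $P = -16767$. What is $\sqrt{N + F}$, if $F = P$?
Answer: $2 \sqrt{1339} \approx 73.185$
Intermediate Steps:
$F = -16767$
$\sqrt{N + F} = \sqrt{22123 - 16767} = \sqrt{5356} = 2 \sqrt{1339}$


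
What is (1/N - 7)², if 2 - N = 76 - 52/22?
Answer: 30547729/620944 ≈ 49.196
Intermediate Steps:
N = -788/11 (N = 2 - (76 - 52/22) = 2 - (76 - 1*26/11) = 2 - (76 - 26/11) = 2 - 1*810/11 = 2 - 810/11 = -788/11 ≈ -71.636)
(1/N - 7)² = (1/(-788/11) - 7)² = (-11/788 - 7)² = (-5527/788)² = 30547729/620944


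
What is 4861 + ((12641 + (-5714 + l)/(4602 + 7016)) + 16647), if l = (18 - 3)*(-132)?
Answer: 198367694/5809 ≈ 34148.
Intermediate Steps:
l = -1980 (l = 15*(-132) = -1980)
4861 + ((12641 + (-5714 + l)/(4602 + 7016)) + 16647) = 4861 + ((12641 + (-5714 - 1980)/(4602 + 7016)) + 16647) = 4861 + ((12641 - 7694/11618) + 16647) = 4861 + ((12641 - 7694*1/11618) + 16647) = 4861 + ((12641 - 3847/5809) + 16647) = 4861 + (73427722/5809 + 16647) = 4861 + 170130145/5809 = 198367694/5809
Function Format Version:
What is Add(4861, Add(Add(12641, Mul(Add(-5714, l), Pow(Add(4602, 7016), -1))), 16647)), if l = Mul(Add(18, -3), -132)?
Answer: Rational(198367694, 5809) ≈ 34148.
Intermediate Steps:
l = -1980 (l = Mul(15, -132) = -1980)
Add(4861, Add(Add(12641, Mul(Add(-5714, l), Pow(Add(4602, 7016), -1))), 16647)) = Add(4861, Add(Add(12641, Mul(Add(-5714, -1980), Pow(Add(4602, 7016), -1))), 16647)) = Add(4861, Add(Add(12641, Mul(-7694, Pow(11618, -1))), 16647)) = Add(4861, Add(Add(12641, Mul(-7694, Rational(1, 11618))), 16647)) = Add(4861, Add(Add(12641, Rational(-3847, 5809)), 16647)) = Add(4861, Add(Rational(73427722, 5809), 16647)) = Add(4861, Rational(170130145, 5809)) = Rational(198367694, 5809)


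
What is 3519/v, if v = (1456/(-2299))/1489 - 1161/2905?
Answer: -1521497477115/172981637 ≈ -8795.7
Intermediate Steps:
v = -3978577651/9944427955 (v = (1456*(-1/2299))*(1/1489) - 1161*1/2905 = -1456/2299*1/1489 - 1161/2905 = -1456/3423211 - 1161/2905 = -3978577651/9944427955 ≈ -0.40008)
3519/v = 3519/(-3978577651/9944427955) = 3519*(-9944427955/3978577651) = -1521497477115/172981637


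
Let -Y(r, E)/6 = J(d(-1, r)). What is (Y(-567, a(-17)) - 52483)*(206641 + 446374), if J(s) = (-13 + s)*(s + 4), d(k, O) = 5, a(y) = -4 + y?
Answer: -33990083765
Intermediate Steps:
J(s) = (-13 + s)*(4 + s)
Y(r, E) = 432 (Y(r, E) = -6*(-52 + 5² - 9*5) = -6*(-52 + 25 - 45) = -6*(-72) = 432)
(Y(-567, a(-17)) - 52483)*(206641 + 446374) = (432 - 52483)*(206641 + 446374) = -52051*653015 = -33990083765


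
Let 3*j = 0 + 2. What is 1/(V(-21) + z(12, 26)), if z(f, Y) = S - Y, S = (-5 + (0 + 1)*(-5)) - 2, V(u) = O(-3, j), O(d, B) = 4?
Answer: -1/34 ≈ -0.029412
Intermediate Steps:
j = ⅔ (j = (0 + 2)/3 = (⅓)*2 = ⅔ ≈ 0.66667)
V(u) = 4
S = -12 (S = (-5 + 1*(-5)) - 2 = (-5 - 5) - 2 = -10 - 2 = -12)
z(f, Y) = -12 - Y
1/(V(-21) + z(12, 26)) = 1/(4 + (-12 - 1*26)) = 1/(4 + (-12 - 26)) = 1/(4 - 38) = 1/(-34) = -1/34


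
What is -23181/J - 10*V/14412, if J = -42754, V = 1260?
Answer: -17051319/51347554 ≈ -0.33208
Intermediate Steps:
-23181/J - 10*V/14412 = -23181/(-42754) - 10*1260/14412 = -23181*(-1/42754) - 12600*1/14412 = 23181/42754 - 1050/1201 = -17051319/51347554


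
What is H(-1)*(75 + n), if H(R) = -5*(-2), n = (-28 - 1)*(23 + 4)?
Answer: -7080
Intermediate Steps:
n = -783 (n = -29*27 = -783)
H(R) = 10
H(-1)*(75 + n) = 10*(75 - 783) = 10*(-708) = -7080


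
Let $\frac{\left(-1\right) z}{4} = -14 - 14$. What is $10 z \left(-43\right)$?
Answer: $-48160$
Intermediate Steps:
$z = 112$ ($z = - 4 \left(-14 - 14\right) = \left(-4\right) \left(-28\right) = 112$)
$10 z \left(-43\right) = 10 \cdot 112 \left(-43\right) = 1120 \left(-43\right) = -48160$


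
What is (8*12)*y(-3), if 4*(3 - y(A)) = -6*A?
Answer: -144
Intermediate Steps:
y(A) = 3 + 3*A/2 (y(A) = 3 - (-3)*A/2 = 3 + 3*A/2)
(8*12)*y(-3) = (8*12)*(3 + (3/2)*(-3)) = 96*(3 - 9/2) = 96*(-3/2) = -144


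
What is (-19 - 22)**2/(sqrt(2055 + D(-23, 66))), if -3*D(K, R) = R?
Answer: 1681*sqrt(2033)/2033 ≈ 37.282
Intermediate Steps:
D(K, R) = -R/3
(-19 - 22)**2/(sqrt(2055 + D(-23, 66))) = (-19 - 22)**2/(sqrt(2055 - 1/3*66)) = (-41)**2/(sqrt(2055 - 22)) = 1681/(sqrt(2033)) = 1681*(sqrt(2033)/2033) = 1681*sqrt(2033)/2033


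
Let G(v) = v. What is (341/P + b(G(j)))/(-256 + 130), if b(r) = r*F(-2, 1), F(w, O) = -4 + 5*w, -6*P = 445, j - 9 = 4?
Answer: 41518/28035 ≈ 1.4809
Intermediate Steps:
j = 13 (j = 9 + 4 = 13)
P = -445/6 (P = -⅙*445 = -445/6 ≈ -74.167)
b(r) = -14*r (b(r) = r*(-4 + 5*(-2)) = r*(-4 - 10) = r*(-14) = -14*r)
(341/P + b(G(j)))/(-256 + 130) = (341/(-445/6) - 14*13)/(-256 + 130) = (341*(-6/445) - 182)/(-126) = (-2046/445 - 182)*(-1/126) = -83036/445*(-1/126) = 41518/28035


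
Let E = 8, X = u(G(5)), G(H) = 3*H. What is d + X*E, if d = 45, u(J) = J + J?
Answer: 285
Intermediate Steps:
u(J) = 2*J
X = 30 (X = 2*(3*5) = 2*15 = 30)
d + X*E = 45 + 30*8 = 45 + 240 = 285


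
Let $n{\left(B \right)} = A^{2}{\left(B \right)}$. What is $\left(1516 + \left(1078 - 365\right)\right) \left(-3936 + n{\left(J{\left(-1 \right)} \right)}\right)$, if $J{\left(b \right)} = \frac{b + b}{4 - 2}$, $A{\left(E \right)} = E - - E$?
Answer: $-8764428$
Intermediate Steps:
$A{\left(E \right)} = 2 E$ ($A{\left(E \right)} = E + E = 2 E$)
$J{\left(b \right)} = b$ ($J{\left(b \right)} = \frac{2 b}{2} = 2 b \frac{1}{2} = b$)
$n{\left(B \right)} = 4 B^{2}$ ($n{\left(B \right)} = \left(2 B\right)^{2} = 4 B^{2}$)
$\left(1516 + \left(1078 - 365\right)\right) \left(-3936 + n{\left(J{\left(-1 \right)} \right)}\right) = \left(1516 + \left(1078 - 365\right)\right) \left(-3936 + 4 \left(-1\right)^{2}\right) = \left(1516 + 713\right) \left(-3936 + 4 \cdot 1\right) = 2229 \left(-3936 + 4\right) = 2229 \left(-3932\right) = -8764428$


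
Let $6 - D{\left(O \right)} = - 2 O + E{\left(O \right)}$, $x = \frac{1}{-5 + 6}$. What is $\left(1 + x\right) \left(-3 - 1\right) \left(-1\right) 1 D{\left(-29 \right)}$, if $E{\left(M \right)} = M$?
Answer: $-184$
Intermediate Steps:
$x = 1$ ($x = 1^{-1} = 1$)
$D{\left(O \right)} = 6 + O$ ($D{\left(O \right)} = 6 - \left(- 2 O + O\right) = 6 - - O = 6 + O$)
$\left(1 + x\right) \left(-3 - 1\right) \left(-1\right) 1 D{\left(-29 \right)} = \left(1 + 1\right) \left(-3 - 1\right) \left(-1\right) 1 \left(6 - 29\right) = 2 \left(-4\right) \left(-1\right) 1 \left(-23\right) = \left(-8\right) \left(-1\right) 1 \left(-23\right) = 8 \cdot 1 \left(-23\right) = 8 \left(-23\right) = -184$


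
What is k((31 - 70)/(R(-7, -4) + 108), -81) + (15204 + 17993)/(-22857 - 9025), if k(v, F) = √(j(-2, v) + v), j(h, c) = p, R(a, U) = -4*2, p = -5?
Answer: -33197/31882 + 7*I*√11/10 ≈ -1.0412 + 2.3216*I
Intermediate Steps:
R(a, U) = -8
j(h, c) = -5
k(v, F) = √(-5 + v)
k((31 - 70)/(R(-7, -4) + 108), -81) + (15204 + 17993)/(-22857 - 9025) = √(-5 + (31 - 70)/(-8 + 108)) + (15204 + 17993)/(-22857 - 9025) = √(-5 - 39/100) + 33197/(-31882) = √(-5 - 39*1/100) + 33197*(-1/31882) = √(-5 - 39/100) - 33197/31882 = √(-539/100) - 33197/31882 = 7*I*√11/10 - 33197/31882 = -33197/31882 + 7*I*√11/10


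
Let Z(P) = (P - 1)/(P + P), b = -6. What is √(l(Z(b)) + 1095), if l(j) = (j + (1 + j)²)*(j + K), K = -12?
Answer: √5493585/72 ≈ 32.553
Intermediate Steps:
Z(P) = (-1 + P)/(2*P) (Z(P) = (-1 + P)/((2*P)) = (-1 + P)*(1/(2*P)) = (-1 + P)/(2*P))
l(j) = (-12 + j)*(j + (1 + j)²) (l(j) = (j + (1 + j)²)*(j - 12) = (j + (1 + j)²)*(-12 + j) = (-12 + j)*(j + (1 + j)²))
√(l(Z(b)) + 1095) = √((-12 + ((½)*(-1 - 6)/(-6))³ - 35*(-1 - 6)/(2*(-6)) - 9*(-1 - 6)²/144) + 1095) = √((-12 + ((½)*(-⅙)*(-7))³ - 35*(-1)*(-7)/(2*6) - 9*((½)*(-⅙)*(-7))²) + 1095) = √((-12 + (7/12)³ - 35*7/12 - 9*(7/12)²) + 1095) = √((-12 + 343/1728 - 245/12 - 9*49/144) + 1095) = √((-12 + 343/1728 - 245/12 - 49/16) + 1095) = √(-60965/1728 + 1095) = √(1831195/1728) = √5493585/72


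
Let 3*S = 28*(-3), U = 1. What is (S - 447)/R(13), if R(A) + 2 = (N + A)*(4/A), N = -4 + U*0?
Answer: -1235/2 ≈ -617.50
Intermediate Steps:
N = -4 (N = -4 + 1*0 = -4 + 0 = -4)
S = -28 (S = (28*(-3))/3 = (1/3)*(-84) = -28)
R(A) = -2 + 4*(-4 + A)/A (R(A) = -2 + (-4 + A)*(4/A) = -2 + 4*(-4 + A)/A)
(S - 447)/R(13) = (-28 - 447)/(2 - 16/13) = -475/(2 - 16*1/13) = -475/(2 - 16/13) = -475/10/13 = -475*13/10 = -1235/2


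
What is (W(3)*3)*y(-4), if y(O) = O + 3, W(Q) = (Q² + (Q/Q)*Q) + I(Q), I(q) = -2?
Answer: -30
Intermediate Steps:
W(Q) = -2 + Q + Q² (W(Q) = (Q² + (Q/Q)*Q) - 2 = (Q² + 1*Q) - 2 = (Q² + Q) - 2 = (Q + Q²) - 2 = -2 + Q + Q²)
y(O) = 3 + O
(W(3)*3)*y(-4) = ((-2 + 3 + 3²)*3)*(3 - 4) = ((-2 + 3 + 9)*3)*(-1) = (10*3)*(-1) = 30*(-1) = -30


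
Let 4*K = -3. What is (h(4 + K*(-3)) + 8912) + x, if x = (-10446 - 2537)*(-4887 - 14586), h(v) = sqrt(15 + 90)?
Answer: 252826871 + sqrt(105) ≈ 2.5283e+8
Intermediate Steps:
K = -3/4 (K = (1/4)*(-3) = -3/4 ≈ -0.75000)
h(v) = sqrt(105)
x = 252817959 (x = -12983*(-19473) = 252817959)
(h(4 + K*(-3)) + 8912) + x = (sqrt(105) + 8912) + 252817959 = (8912 + sqrt(105)) + 252817959 = 252826871 + sqrt(105)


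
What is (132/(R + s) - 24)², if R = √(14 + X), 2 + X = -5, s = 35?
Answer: 2404256/5887 + 25784*√7/5887 ≈ 419.99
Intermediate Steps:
X = -7 (X = -2 - 5 = -7)
R = √7 (R = √(14 - 7) = √7 ≈ 2.6458)
(132/(R + s) - 24)² = (132/(√7 + 35) - 24)² = (132/(35 + √7) - 24)² = (-24 + 132/(35 + √7))²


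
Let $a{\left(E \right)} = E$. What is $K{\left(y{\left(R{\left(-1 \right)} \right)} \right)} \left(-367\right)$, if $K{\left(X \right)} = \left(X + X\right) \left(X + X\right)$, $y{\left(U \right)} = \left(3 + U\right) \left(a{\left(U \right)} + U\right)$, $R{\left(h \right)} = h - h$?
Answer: $0$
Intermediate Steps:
$R{\left(h \right)} = 0$
$y{\left(U \right)} = 2 U \left(3 + U\right)$ ($y{\left(U \right)} = \left(3 + U\right) \left(U + U\right) = \left(3 + U\right) 2 U = 2 U \left(3 + U\right)$)
$K{\left(X \right)} = 4 X^{2}$ ($K{\left(X \right)} = 2 X 2 X = 4 X^{2}$)
$K{\left(y{\left(R{\left(-1 \right)} \right)} \right)} \left(-367\right) = 4 \left(2 \cdot 0 \left(3 + 0\right)\right)^{2} \left(-367\right) = 4 \left(2 \cdot 0 \cdot 3\right)^{2} \left(-367\right) = 4 \cdot 0^{2} \left(-367\right) = 4 \cdot 0 \left(-367\right) = 0 \left(-367\right) = 0$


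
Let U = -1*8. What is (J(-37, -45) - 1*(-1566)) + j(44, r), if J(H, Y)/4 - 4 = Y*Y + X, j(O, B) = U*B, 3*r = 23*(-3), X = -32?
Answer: 9738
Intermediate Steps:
U = -8
r = -23 (r = (23*(-3))/3 = (1/3)*(-69) = -23)
j(O, B) = -8*B
J(H, Y) = -112 + 4*Y**2 (J(H, Y) = 16 + 4*(Y*Y - 32) = 16 + 4*(Y**2 - 32) = 16 + 4*(-32 + Y**2) = 16 + (-128 + 4*Y**2) = -112 + 4*Y**2)
(J(-37, -45) - 1*(-1566)) + j(44, r) = ((-112 + 4*(-45)**2) - 1*(-1566)) - 8*(-23) = ((-112 + 4*2025) + 1566) + 184 = ((-112 + 8100) + 1566) + 184 = (7988 + 1566) + 184 = 9554 + 184 = 9738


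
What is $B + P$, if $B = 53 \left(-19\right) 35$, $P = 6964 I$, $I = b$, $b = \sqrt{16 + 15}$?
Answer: $-35245 + 6964 \sqrt{31} \approx 3528.9$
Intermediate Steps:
$b = \sqrt{31} \approx 5.5678$
$I = \sqrt{31} \approx 5.5678$
$P = 6964 \sqrt{31} \approx 38774.0$
$B = -35245$ ($B = \left(-1007\right) 35 = -35245$)
$B + P = -35245 + 6964 \sqrt{31}$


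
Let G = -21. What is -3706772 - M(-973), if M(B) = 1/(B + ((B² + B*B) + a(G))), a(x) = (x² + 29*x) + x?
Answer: -7014309828513/1892296 ≈ -3.7068e+6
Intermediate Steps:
a(x) = x² + 30*x
M(B) = 1/(-189 + B + 2*B²) (M(B) = 1/(B + ((B² + B*B) - 21*(30 - 21))) = 1/(B + ((B² + B²) - 21*9)) = 1/(B + (2*B² - 189)) = 1/(B + (-189 + 2*B²)) = 1/(-189 + B + 2*B²))
-3706772 - M(-973) = -3706772 - 1/(-189 - 973 + 2*(-973)²) = -3706772 - 1/(-189 - 973 + 2*946729) = -3706772 - 1/(-189 - 973 + 1893458) = -3706772 - 1/1892296 = -7014309828513/1892296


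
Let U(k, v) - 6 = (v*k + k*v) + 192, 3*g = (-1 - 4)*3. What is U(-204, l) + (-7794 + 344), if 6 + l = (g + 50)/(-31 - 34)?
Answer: -58780/13 ≈ -4521.5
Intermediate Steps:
g = -5 (g = ((-1 - 4)*3)/3 = (-5*3)/3 = (1/3)*(-15) = -5)
l = -87/13 (l = -6 + (-5 + 50)/(-31 - 34) = -6 + 45/(-65) = -6 + 45*(-1/65) = -6 - 9/13 = -87/13 ≈ -6.6923)
U(k, v) = 198 + 2*k*v (U(k, v) = 6 + ((v*k + k*v) + 192) = 6 + ((k*v + k*v) + 192) = 6 + (2*k*v + 192) = 6 + (192 + 2*k*v) = 198 + 2*k*v)
U(-204, l) + (-7794 + 344) = (198 + 2*(-204)*(-87/13)) + (-7794 + 344) = (198 + 35496/13) - 7450 = 38070/13 - 7450 = -58780/13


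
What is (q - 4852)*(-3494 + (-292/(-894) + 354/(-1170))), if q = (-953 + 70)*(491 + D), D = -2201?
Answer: -50930570739246/9685 ≈ -5.2587e+9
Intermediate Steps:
q = 1509930 (q = (-953 + 70)*(491 - 2201) = -883*(-1710) = 1509930)
(q - 4852)*(-3494 + (-292/(-894) + 354/(-1170))) = (1509930 - 4852)*(-3494 + (-292/(-894) + 354/(-1170))) = 1505078*(-3494 + (-292*(-1/894) + 354*(-1/1170))) = 1505078*(-3494 + (146/447 - 59/195)) = 1505078*(-3494 + 233/9685) = 1505078*(-33839157/9685) = -50930570739246/9685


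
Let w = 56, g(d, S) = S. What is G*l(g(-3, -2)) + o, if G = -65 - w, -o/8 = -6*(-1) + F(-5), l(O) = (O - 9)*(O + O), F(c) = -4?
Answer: -5340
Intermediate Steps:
l(O) = 2*O*(-9 + O) (l(O) = (-9 + O)*(2*O) = 2*O*(-9 + O))
o = -16 (o = -8*(-6*(-1) - 4) = -8*(6 - 4) = -8*2 = -16)
G = -121 (G = -65 - 1*56 = -65 - 56 = -121)
G*l(g(-3, -2)) + o = -242*(-2)*(-9 - 2) - 16 = -242*(-2)*(-11) - 16 = -121*44 - 16 = -5324 - 16 = -5340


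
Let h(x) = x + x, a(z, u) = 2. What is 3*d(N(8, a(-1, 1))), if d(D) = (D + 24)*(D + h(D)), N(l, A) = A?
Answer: 468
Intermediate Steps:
h(x) = 2*x
d(D) = 3*D*(24 + D) (d(D) = (D + 24)*(D + 2*D) = (24 + D)*(3*D) = 3*D*(24 + D))
3*d(N(8, a(-1, 1))) = 3*(3*2*(24 + 2)) = 3*(3*2*26) = 3*156 = 468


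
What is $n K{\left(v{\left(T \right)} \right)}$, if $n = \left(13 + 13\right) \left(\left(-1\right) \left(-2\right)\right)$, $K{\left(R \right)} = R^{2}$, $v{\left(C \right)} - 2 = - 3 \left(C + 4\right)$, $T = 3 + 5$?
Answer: $60112$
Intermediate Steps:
$T = 8$
$v{\left(C \right)} = -10 - 3 C$ ($v{\left(C \right)} = 2 - 3 \left(C + 4\right) = 2 - 3 \left(4 + C\right) = 2 - \left(12 + 3 C\right) = -10 - 3 C$)
$n = 52$ ($n = 26 \cdot 2 = 52$)
$n K{\left(v{\left(T \right)} \right)} = 52 \left(-10 - 24\right)^{2} = 52 \left(-34\right)^{2} = 52 \cdot 1156 = 60112$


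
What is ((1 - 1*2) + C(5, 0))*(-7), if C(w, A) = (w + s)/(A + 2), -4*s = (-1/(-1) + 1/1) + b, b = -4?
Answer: -49/4 ≈ -12.250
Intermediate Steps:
s = ½ (s = -((-1/(-1) + 1/1) - 4)/4 = -((-1*(-1) + 1*1) - 4)/4 = -((1 + 1) - 4)/4 = -(2 - 4)/4 = -¼*(-2) = ½ ≈ 0.50000)
C(w, A) = (½ + w)/(2 + A) (C(w, A) = (w + ½)/(A + 2) = (½ + w)/(2 + A))
((1 - 1*2) + C(5, 0))*(-7) = ((1 - 1*2) + (½ + 5)/(2 + 0))*(-7) = ((1 - 2) + (11/2)/2)*(-7) = (-1 + (½)*(11/2))*(-7) = (-1 + 11/4)*(-7) = (7/4)*(-7) = -49/4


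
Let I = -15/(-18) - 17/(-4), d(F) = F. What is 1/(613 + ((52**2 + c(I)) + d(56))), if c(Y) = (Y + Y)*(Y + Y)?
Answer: 36/125149 ≈ 0.00028766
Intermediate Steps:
I = 61/12 (I = -15*(-1/18) - 17*(-1/4) = 5/6 + 17/4 = 61/12 ≈ 5.0833)
c(Y) = 4*Y**2 (c(Y) = (2*Y)*(2*Y) = 4*Y**2)
1/(613 + ((52**2 + c(I)) + d(56))) = 1/(613 + ((52**2 + 4*(61/12)**2) + 56)) = 1/(613 + ((2704 + 4*(3721/144)) + 56)) = 1/(613 + ((2704 + 3721/36) + 56)) = 1/(613 + (101065/36 + 56)) = 1/(613 + 103081/36) = 1/(125149/36) = 36/125149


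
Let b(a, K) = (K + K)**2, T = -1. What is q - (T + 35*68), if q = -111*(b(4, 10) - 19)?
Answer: -44670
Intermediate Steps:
b(a, K) = 4*K**2 (b(a, K) = (2*K)**2 = 4*K**2)
q = -42291 (q = -111*(4*10**2 - 19) = -111*(4*100 - 19) = -111*(400 - 19) = -111*381 = -42291)
q - (T + 35*68) = -42291 - (-1 + 35*68) = -42291 - (-1 + 2380) = -42291 - 1*2379 = -42291 - 2379 = -44670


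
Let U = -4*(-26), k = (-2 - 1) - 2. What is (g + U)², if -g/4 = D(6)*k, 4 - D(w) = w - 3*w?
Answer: 179776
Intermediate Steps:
D(w) = 4 + 2*w (D(w) = 4 - (w - 3*w) = 4 - (-2)*w = 4 + 2*w)
k = -5 (k = -3 - 2 = -5)
U = 104
g = 320 (g = -4*(4 + 2*6)*(-5) = -4*(4 + 12)*(-5) = -64*(-5) = -4*(-80) = 320)
(g + U)² = (320 + 104)² = 424² = 179776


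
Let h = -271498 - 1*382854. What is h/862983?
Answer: -654352/862983 ≈ -0.75824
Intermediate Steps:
h = -654352 (h = -271498 - 382854 = -654352)
h/862983 = -654352/862983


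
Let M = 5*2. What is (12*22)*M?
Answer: 2640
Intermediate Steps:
M = 10
(12*22)*M = (12*22)*10 = 264*10 = 2640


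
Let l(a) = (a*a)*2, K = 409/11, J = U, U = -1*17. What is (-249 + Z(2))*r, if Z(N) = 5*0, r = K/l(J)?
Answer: -101841/6358 ≈ -16.018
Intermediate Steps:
U = -17
J = -17
K = 409/11 (K = 409*(1/11) = 409/11 ≈ 37.182)
l(a) = 2*a² (l(a) = a²*2 = 2*a²)
r = 409/6358 (r = 409/(11*((2*(-17)²))) = 409/(11*((2*289))) = (409/11)/578 = (409/11)*(1/578) = 409/6358 ≈ 0.064328)
Z(N) = 0
(-249 + Z(2))*r = (-249 + 0)*(409/6358) = -249*409/6358 = -101841/6358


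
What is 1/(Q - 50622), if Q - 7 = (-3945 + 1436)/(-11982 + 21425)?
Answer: -9443/477959954 ≈ -1.9757e-5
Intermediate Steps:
Q = 63592/9443 (Q = 7 + (-3945 + 1436)/(-11982 + 21425) = 7 - 2509/9443 = 63592/9443 ≈ 6.7343)
1/(Q - 50622) = 1/(63592/9443 - 50622) = 1/(-477959954/9443) = -9443/477959954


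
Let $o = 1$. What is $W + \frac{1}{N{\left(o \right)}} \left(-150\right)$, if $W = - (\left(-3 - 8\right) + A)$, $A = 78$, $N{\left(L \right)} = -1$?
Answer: $83$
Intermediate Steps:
$W = -67$ ($W = - (\left(-3 - 8\right) + 78) = - (-11 + 78) = \left(-1\right) 67 = -67$)
$W + \frac{1}{N{\left(o \right)}} \left(-150\right) = -67 + \frac{1}{-1} \left(-150\right) = -67 - -150 = -67 + 150 = 83$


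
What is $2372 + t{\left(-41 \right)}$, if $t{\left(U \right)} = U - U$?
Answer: $2372$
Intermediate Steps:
$t{\left(U \right)} = 0$
$2372 + t{\left(-41 \right)} = 2372 + 0 = 2372$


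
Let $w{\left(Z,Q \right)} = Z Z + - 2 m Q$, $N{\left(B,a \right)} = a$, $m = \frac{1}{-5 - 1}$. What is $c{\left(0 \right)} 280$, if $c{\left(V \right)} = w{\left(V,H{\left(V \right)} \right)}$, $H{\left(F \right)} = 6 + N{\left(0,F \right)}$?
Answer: $560$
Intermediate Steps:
$m = - \frac{1}{6}$ ($m = \frac{1}{-6} = - \frac{1}{6} \approx -0.16667$)
$H{\left(F \right)} = 6 + F$
$w{\left(Z,Q \right)} = Z^{2} + \frac{Q}{3}$ ($w{\left(Z,Q \right)} = Z Z + \left(-2\right) \left(- \frac{1}{6}\right) Q = Z^{2} + \frac{Q}{3}$)
$c{\left(V \right)} = 2 + V^{2} + \frac{V}{3}$ ($c{\left(V \right)} = V^{2} + \frac{6 + V}{3} = V^{2} + \left(2 + \frac{V}{3}\right) = 2 + V^{2} + \frac{V}{3}$)
$c{\left(0 \right)} 280 = \left(2 + 0^{2} + \frac{1}{3} \cdot 0\right) 280 = \left(2 + 0 + 0\right) 280 = 2 \cdot 280 = 560$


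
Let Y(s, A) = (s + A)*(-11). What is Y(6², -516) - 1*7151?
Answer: -1871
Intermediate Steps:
Y(s, A) = -11*A - 11*s (Y(s, A) = (A + s)*(-11) = -11*A - 11*s)
Y(6², -516) - 1*7151 = (-11*(-516) - 11*6²) - 1*7151 = (5676 - 11*36) - 7151 = (5676 - 396) - 7151 = 5280 - 7151 = -1871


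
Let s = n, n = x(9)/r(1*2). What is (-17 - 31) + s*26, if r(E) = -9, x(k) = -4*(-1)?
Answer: -536/9 ≈ -59.556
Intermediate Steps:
x(k) = 4
n = -4/9 (n = 4/(-9) = 4*(-⅑) = -4/9 ≈ -0.44444)
s = -4/9 ≈ -0.44444
(-17 - 31) + s*26 = (-17 - 31) - 4/9*26 = -48 - 104/9 = -536/9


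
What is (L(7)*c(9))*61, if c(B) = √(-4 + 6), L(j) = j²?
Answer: 2989*√2 ≈ 4227.1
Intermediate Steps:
c(B) = √2
(L(7)*c(9))*61 = (7²*√2)*61 = (49*√2)*61 = 2989*√2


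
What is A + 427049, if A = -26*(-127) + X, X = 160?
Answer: 430511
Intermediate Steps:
A = 3462 (A = -26*(-127) + 160 = 3302 + 160 = 3462)
A + 427049 = 3462 + 427049 = 430511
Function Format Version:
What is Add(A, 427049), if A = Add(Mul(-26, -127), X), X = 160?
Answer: 430511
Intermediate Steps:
A = 3462 (A = Add(Mul(-26, -127), 160) = Add(3302, 160) = 3462)
Add(A, 427049) = Add(3462, 427049) = 430511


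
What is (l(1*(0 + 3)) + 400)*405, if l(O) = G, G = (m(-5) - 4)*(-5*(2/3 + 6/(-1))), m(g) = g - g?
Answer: 118800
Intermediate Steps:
m(g) = 0
G = -320/3 (G = (0 - 4)*(-5*(2/3 + 6/(-1))) = -(-20)*(2*(1/3) + 6*(-1)) = -(-20)*(2/3 - 6) = -(-20)*(-16)/3 = -4*80/3 = -320/3 ≈ -106.67)
l(O) = -320/3
(l(1*(0 + 3)) + 400)*405 = (-320/3 + 400)*405 = (880/3)*405 = 118800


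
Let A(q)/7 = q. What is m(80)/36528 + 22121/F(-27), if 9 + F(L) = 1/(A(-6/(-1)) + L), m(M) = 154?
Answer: -3030129421/1223688 ≈ -2476.2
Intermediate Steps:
A(q) = 7*q
F(L) = -9 + 1/(42 + L) (F(L) = -9 + 1/(7*(-6/(-1)) + L) = -9 + 1/(7*(-6*(-1)) + L) = -9 + 1/(7*6 + L) = -9 + 1/(42 + L))
m(80)/36528 + 22121/F(-27) = 154/36528 + 22121/(((-377 - 9*(-27))/(42 - 27))) = 154*(1/36528) + 22121/(((-377 + 243)/15)) = 77/18264 + 22121/(((1/15)*(-134))) = 77/18264 + 22121/(-134/15) = 77/18264 + 22121*(-15/134) = 77/18264 - 331815/134 = -3030129421/1223688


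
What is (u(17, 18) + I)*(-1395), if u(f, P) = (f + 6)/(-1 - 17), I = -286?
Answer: 801505/2 ≈ 4.0075e+5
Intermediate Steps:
u(f, P) = -⅓ - f/18 (u(f, P) = (6 + f)/(-18) = (6 + f)*(-1/18) = -⅓ - f/18)
(u(17, 18) + I)*(-1395) = ((-⅓ - 1/18*17) - 286)*(-1395) = ((-⅓ - 17/18) - 286)*(-1395) = (-23/18 - 286)*(-1395) = -5171/18*(-1395) = 801505/2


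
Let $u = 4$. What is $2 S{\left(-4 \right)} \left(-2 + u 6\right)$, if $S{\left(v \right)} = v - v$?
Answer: $0$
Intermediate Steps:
$S{\left(v \right)} = 0$
$2 S{\left(-4 \right)} \left(-2 + u 6\right) = 2 \cdot 0 \left(-2 + 4 \cdot 6\right) = 0 \left(-2 + 24\right) = 0 \cdot 22 = 0$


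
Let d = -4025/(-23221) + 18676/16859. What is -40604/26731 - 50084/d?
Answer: -22788512601685480/582890224987 ≈ -39096.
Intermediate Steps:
d = 21805777/17020993 (d = -4025*(-1/23221) + 18676*(1/16859) = 4025/23221 + 812/733 = 21805777/17020993 ≈ 1.2811)
-40604/26731 - 50084/d = -40604/26731 - 50084/21805777/17020993 = -40604*1/26731 - 50084*17020993/21805777 = -40604/26731 - 852479413412/21805777 = -22788512601685480/582890224987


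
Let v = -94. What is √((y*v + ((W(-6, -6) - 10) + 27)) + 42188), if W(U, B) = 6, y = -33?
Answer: √45313 ≈ 212.87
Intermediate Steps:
√((y*v + ((W(-6, -6) - 10) + 27)) + 42188) = √((-33*(-94) + ((6 - 10) + 27)) + 42188) = √((3102 + (-4 + 27)) + 42188) = √((3102 + 23) + 42188) = √(3125 + 42188) = √45313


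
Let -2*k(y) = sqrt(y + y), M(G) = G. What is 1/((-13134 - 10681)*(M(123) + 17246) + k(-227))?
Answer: -827285470/342200624436560677 + I*sqrt(454)/342200624436560677 ≈ -2.4175e-9 + 6.2265e-17*I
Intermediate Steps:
k(y) = -sqrt(2)*sqrt(y)/2 (k(y) = -sqrt(y + y)/2 = -sqrt(2)*sqrt(y)/2)
1/((-13134 - 10681)*(M(123) + 17246) + k(-227)) = 1/((-13134 - 10681)*(123 + 17246) - sqrt(2)*sqrt(-227)/2) = 1/(-23815*17369 - sqrt(2)*I*sqrt(227)/2) = 1/(-413642735 - I*sqrt(454)/2)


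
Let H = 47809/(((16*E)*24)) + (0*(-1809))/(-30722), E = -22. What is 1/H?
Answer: -8448/47809 ≈ -0.17670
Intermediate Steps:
H = -47809/8448 (H = 47809/(((16*(-22))*24)) + (0*(-1809))/(-30722) = 47809/((-352*24)) + 0*(-1/30722) = 47809/(-8448) + 0 = 47809*(-1/8448) + 0 = -47809/8448 + 0 = -47809/8448 ≈ -5.6592)
1/H = 1/(-47809/8448) = -8448/47809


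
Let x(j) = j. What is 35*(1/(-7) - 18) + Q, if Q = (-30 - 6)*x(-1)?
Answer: -599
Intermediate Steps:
Q = 36 (Q = (-30 - 6)*(-1) = -36*(-1) = 36)
35*(1/(-7) - 18) + Q = 35*(1/(-7) - 18) + 36 = 35*(-1/7 - 18) + 36 = 35*(-127/7) + 36 = -635 + 36 = -599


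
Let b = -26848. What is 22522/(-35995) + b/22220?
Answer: -14668326/7998089 ≈ -1.8340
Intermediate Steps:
22522/(-35995) + b/22220 = 22522/(-35995) - 26848/22220 = 22522*(-1/35995) - 26848*1/22220 = -22522/35995 - 6712/5555 = -14668326/7998089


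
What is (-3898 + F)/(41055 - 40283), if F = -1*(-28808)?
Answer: 12455/386 ≈ 32.267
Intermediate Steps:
F = 28808
(-3898 + F)/(41055 - 40283) = (-3898 + 28808)/(41055 - 40283) = 24910/772 = 24910*(1/772) = 12455/386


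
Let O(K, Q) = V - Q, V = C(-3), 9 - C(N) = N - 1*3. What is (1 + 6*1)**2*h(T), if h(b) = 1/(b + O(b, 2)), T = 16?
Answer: 49/29 ≈ 1.6897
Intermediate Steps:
C(N) = 12 - N (C(N) = 9 - (N - 1*3) = 9 - (N - 3) = 9 - (-3 + N) = 9 + (3 - N) = 12 - N)
V = 15 (V = 12 - 1*(-3) = 12 + 3 = 15)
O(K, Q) = 15 - Q
h(b) = 1/(13 + b) (h(b) = 1/(b + (15 - 1*2)) = 1/(b + (15 - 2)) = 1/(b + 13) = 1/(13 + b))
(1 + 6*1)**2*h(T) = (1 + 6*1)**2/(13 + 16) = (1 + 6)**2/29 = 7**2*(1/29) = 49*(1/29) = 49/29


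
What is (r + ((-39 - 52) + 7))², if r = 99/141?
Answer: 15327225/2209 ≈ 6938.5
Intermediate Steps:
r = 33/47 (r = 99*(1/141) = 33/47 ≈ 0.70213)
(r + ((-39 - 52) + 7))² = (33/47 + ((-39 - 52) + 7))² = (33/47 + (-91 + 7))² = (33/47 - 84)² = (-3915/47)² = 15327225/2209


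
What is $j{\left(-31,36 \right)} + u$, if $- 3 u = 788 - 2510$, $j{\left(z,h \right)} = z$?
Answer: $543$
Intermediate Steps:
$u = 574$ ($u = - \frac{788 - 2510}{3} = \left(- \frac{1}{3}\right) \left(-1722\right) = 574$)
$j{\left(-31,36 \right)} + u = -31 + 574 = 543$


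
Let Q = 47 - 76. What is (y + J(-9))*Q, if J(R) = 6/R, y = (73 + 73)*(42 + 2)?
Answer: -558830/3 ≈ -1.8628e+5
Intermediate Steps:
y = 6424 (y = 146*44 = 6424)
Q = -29
(y + J(-9))*Q = (6424 + 6/(-9))*(-29) = (6424 + 6*(-1/9))*(-29) = (6424 - 2/3)*(-29) = (19270/3)*(-29) = -558830/3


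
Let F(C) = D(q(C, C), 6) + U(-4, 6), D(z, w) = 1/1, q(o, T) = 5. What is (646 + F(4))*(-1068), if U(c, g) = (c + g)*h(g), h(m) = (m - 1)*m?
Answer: -755076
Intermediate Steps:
h(m) = m*(-1 + m) (h(m) = (-1 + m)*m = m*(-1 + m))
D(z, w) = 1
U(c, g) = g*(-1 + g)*(c + g) (U(c, g) = (c + g)*(g*(-1 + g)) = g*(-1 + g)*(c + g))
F(C) = 61 (F(C) = 1 + 6*(-1 + 6)*(-4 + 6) = 1 + 6*5*2 = 1 + 60 = 61)
(646 + F(4))*(-1068) = (646 + 61)*(-1068) = 707*(-1068) = -755076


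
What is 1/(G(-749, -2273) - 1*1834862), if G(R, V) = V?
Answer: -1/1837135 ≈ -5.4433e-7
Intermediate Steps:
1/(G(-749, -2273) - 1*1834862) = 1/(-2273 - 1*1834862) = 1/(-2273 - 1834862) = 1/(-1837135) = -1/1837135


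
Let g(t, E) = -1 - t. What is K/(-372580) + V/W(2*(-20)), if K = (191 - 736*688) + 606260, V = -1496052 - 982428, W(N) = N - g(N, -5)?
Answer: 923424171843/29433820 ≈ 31373.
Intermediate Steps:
W(N) = 1 + 2*N (W(N) = N - (-1 - N) = N + (1 + N) = 1 + 2*N)
V = -2478480
K = 100083 (K = (191 - 506368) + 606260 = -506177 + 606260 = 100083)
K/(-372580) + V/W(2*(-20)) = 100083/(-372580) - 2478480/(1 + 2*(2*(-20))) = 100083*(-1/372580) - 2478480/(1 + 2*(-40)) = -100083/372580 - 2478480/(1 - 80) = -100083/372580 - 2478480/(-79) = -100083/372580 - 2478480*(-1/79) = -100083/372580 + 2478480/79 = 923424171843/29433820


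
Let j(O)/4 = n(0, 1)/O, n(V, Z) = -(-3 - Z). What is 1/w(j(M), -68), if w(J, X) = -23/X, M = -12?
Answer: 68/23 ≈ 2.9565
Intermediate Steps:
n(V, Z) = 3 + Z
j(O) = 16/O (j(O) = 4*((3 + 1)/O) = 4*(4/O) = 16/O)
1/w(j(M), -68) = 1/(-23/(-68)) = 1/(-23*(-1/68)) = 1/(23/68) = 68/23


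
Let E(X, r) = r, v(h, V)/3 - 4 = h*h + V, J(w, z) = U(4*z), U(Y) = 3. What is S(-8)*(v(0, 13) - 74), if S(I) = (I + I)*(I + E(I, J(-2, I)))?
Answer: -1840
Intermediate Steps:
J(w, z) = 3
v(h, V) = 12 + 3*V + 3*h² (v(h, V) = 12 + 3*(h*h + V) = 12 + 3*(h² + V) = 12 + 3*(V + h²) = 12 + (3*V + 3*h²) = 12 + 3*V + 3*h²)
S(I) = 2*I*(3 + I) (S(I) = (I + I)*(I + 3) = (2*I)*(3 + I) = 2*I*(3 + I))
S(-8)*(v(0, 13) - 74) = (2*(-8)*(3 - 8))*((12 + 3*13 + 3*0²) - 74) = (2*(-8)*(-5))*((12 + 39 + 3*0) - 74) = 80*((12 + 39 + 0) - 74) = 80*(51 - 74) = 80*(-23) = -1840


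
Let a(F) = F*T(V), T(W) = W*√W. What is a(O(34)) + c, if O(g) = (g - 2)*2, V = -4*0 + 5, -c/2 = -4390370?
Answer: 8780740 + 320*√5 ≈ 8.7815e+6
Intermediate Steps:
c = 8780740 (c = -2*(-4390370) = 8780740)
V = 5 (V = 0 + 5 = 5)
T(W) = W^(3/2)
O(g) = -4 + 2*g (O(g) = (-2 + g)*2 = -4 + 2*g)
a(F) = 5*F*√5 (a(F) = F*5^(3/2) = F*(5*√5) = 5*F*√5)
a(O(34)) + c = 5*(-4 + 2*34)*√5 + 8780740 = 5*(-4 + 68)*√5 + 8780740 = 5*64*√5 + 8780740 = 320*√5 + 8780740 = 8780740 + 320*√5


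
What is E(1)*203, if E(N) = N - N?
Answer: 0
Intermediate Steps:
E(N) = 0
E(1)*203 = 0*203 = 0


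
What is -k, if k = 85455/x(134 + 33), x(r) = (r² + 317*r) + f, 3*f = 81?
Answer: -17091/16171 ≈ -1.0569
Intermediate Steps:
f = 27 (f = (⅓)*81 = 27)
x(r) = 27 + r² + 317*r (x(r) = (r² + 317*r) + 27 = 27 + r² + 317*r)
k = 17091/16171 (k = 85455/(27 + (134 + 33)² + 317*(134 + 33)) = 85455/(27 + 167² + 317*167) = 85455/(27 + 27889 + 52939) = 85455/80855 = 85455*(1/80855) = 17091/16171 ≈ 1.0569)
-k = -1*17091/16171 = -17091/16171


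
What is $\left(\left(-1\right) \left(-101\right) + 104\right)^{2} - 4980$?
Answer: $37045$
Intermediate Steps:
$\left(\left(-1\right) \left(-101\right) + 104\right)^{2} - 4980 = \left(101 + 104\right)^{2} - 4980 = 205^{2} - 4980 = 42025 - 4980 = 37045$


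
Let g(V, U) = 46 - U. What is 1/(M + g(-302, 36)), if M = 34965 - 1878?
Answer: 1/33097 ≈ 3.0214e-5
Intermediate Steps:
M = 33087
1/(M + g(-302, 36)) = 1/(33087 + (46 - 1*36)) = 1/(33087 + (46 - 36)) = 1/(33087 + 10) = 1/33097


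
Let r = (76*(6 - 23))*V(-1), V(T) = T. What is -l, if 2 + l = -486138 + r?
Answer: 484848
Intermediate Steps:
r = 1292 (r = (76*(6 - 23))*(-1) = (76*(-17))*(-1) = -1292*(-1) = 1292)
l = -484848 (l = -2 + (-486138 + 1292) = -2 - 484846 = -484848)
-l = -1*(-484848) = 484848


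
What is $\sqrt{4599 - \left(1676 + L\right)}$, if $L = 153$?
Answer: $\sqrt{2770} \approx 52.631$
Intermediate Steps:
$\sqrt{4599 - \left(1676 + L\right)} = \sqrt{4599 - 1829} = \sqrt{2770}$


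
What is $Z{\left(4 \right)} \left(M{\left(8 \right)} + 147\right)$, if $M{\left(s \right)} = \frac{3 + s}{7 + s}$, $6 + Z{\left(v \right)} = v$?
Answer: $- \frac{4432}{15} \approx -295.47$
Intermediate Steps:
$Z{\left(v \right)} = -6 + v$
$M{\left(s \right)} = \frac{3 + s}{7 + s}$
$Z{\left(4 \right)} \left(M{\left(8 \right)} + 147\right) = \left(-6 + 4\right) \left(\frac{3 + 8}{7 + 8} + 147\right) = - 2 \left(\frac{1}{15} \cdot 11 + 147\right) = - 2 \left(\frac{11}{15} + 147\right) = \left(-2\right) \frac{2216}{15} = - \frac{4432}{15}$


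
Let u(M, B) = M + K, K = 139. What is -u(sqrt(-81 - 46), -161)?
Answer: -139 - I*sqrt(127) ≈ -139.0 - 11.269*I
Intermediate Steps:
u(M, B) = 139 + M (u(M, B) = M + 139 = 139 + M)
-u(sqrt(-81 - 46), -161) = -(139 + sqrt(-81 - 46)) = -(139 + sqrt(-127)) = -(139 + I*sqrt(127)) = -139 - I*sqrt(127)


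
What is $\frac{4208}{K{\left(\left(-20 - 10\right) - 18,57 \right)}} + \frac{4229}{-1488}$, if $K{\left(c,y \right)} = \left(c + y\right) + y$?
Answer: $\frac{332355}{5456} \approx 60.916$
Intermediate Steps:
$K{\left(c,y \right)} = c + 2 y$
$\frac{4208}{K{\left(\left(-20 - 10\right) - 18,57 \right)}} + \frac{4229}{-1488} = \frac{4208}{\left(\left(-20 - 10\right) - 18\right) + 2 \cdot 57} + \frac{4229}{-1488} = \frac{4208}{\left(-30 - 18\right) + 114} + 4229 \left(- \frac{1}{1488}\right) = \frac{4208}{-48 + 114} - \frac{4229}{1488} = \frac{4208}{66} - \frac{4229}{1488} = 4208 \cdot \frac{1}{66} - \frac{4229}{1488} = \frac{2104}{33} - \frac{4229}{1488} = \frac{332355}{5456}$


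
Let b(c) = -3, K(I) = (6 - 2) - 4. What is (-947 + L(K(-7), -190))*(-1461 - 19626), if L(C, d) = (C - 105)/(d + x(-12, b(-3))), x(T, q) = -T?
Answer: 3552337107/178 ≈ 1.9957e+7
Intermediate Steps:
K(I) = 0 (K(I) = 4 - 4 = 0)
L(C, d) = (-105 + C)/(12 + d) (L(C, d) = (C - 105)/(d - 1*(-12)) = (-105 + C)/(d + 12) = (-105 + C)/(12 + d))
(-947 + L(K(-7), -190))*(-1461 - 19626) = (-947 + (-105 + 0)/(12 - 190))*(-1461 - 19626) = (-947 - 105/(-178))*(-21087) = (-947 - 1/178*(-105))*(-21087) = (-947 + 105/178)*(-21087) = -168461/178*(-21087) = 3552337107/178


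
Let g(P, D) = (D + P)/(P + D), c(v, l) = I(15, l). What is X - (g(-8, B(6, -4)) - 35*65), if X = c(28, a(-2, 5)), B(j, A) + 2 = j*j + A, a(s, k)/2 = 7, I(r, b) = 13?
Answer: 2287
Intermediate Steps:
a(s, k) = 14 (a(s, k) = 2*7 = 14)
c(v, l) = 13
B(j, A) = -2 + A + j**2 (B(j, A) = -2 + (j*j + A) = -2 + (j**2 + A) = -2 + (A + j**2) = -2 + A + j**2)
g(P, D) = 1 (g(P, D) = (D + P)/(D + P) = 1)
X = 13
X - (g(-8, B(6, -4)) - 35*65) = 13 - (1 - 35*65) = 13 - (1 - 2275) = 13 - 1*(-2274) = 13 + 2274 = 2287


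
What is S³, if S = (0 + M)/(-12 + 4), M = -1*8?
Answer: 1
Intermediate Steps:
M = -8
S = 1 (S = (0 - 8)/(-12 + 4) = -8/(-8) = -8*(-⅛) = 1)
S³ = 1³ = 1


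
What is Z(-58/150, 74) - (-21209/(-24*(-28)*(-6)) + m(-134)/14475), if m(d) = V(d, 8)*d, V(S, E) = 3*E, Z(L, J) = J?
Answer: 1341614479/19454400 ≈ 68.962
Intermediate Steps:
m(d) = 24*d (m(d) = (3*8)*d = 24*d)
Z(-58/150, 74) - (-21209/(-24*(-28)*(-6)) + m(-134)/14475) = 74 - (-21209/(-24*(-28)*(-6)) + (24*(-134))/14475) = 74 - (-21209/(672*(-6)) - 3216*1/14475) = 74 - (-21209/(-4032) - 1072/4825) = 74 - (-21209*(-1/4032) - 1072/4825) = 74 - (21209/4032 - 1072/4825) = 74 - 1*98011121/19454400 = 74 - 98011121/19454400 = 1341614479/19454400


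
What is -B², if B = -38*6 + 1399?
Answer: -1371241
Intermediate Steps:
B = 1171 (B = -228 + 1399 = 1171)
-B² = -1*1171² = -1*1371241 = -1371241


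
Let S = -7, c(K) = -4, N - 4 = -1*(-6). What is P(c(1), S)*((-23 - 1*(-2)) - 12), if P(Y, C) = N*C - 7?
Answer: 2541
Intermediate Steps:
N = 10 (N = 4 - 1*(-6) = 4 + 6 = 10)
P(Y, C) = -7 + 10*C (P(Y, C) = 10*C - 7 = -7 + 10*C)
P(c(1), S)*((-23 - 1*(-2)) - 12) = (-7 + 10*(-7))*((-23 - 1*(-2)) - 12) = (-7 - 70)*((-23 + 2) - 12) = -77*(-21 - 12) = -77*(-33) = 2541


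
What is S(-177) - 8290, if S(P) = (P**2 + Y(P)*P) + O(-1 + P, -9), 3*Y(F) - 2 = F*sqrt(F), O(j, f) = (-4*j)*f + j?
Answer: 16335 + 10443*I*sqrt(177) ≈ 16335.0 + 1.3894e+5*I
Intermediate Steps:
O(j, f) = j - 4*f*j (O(j, f) = -4*f*j + j = j - 4*f*j)
Y(F) = 2/3 + F**(3/2)/3 (Y(F) = 2/3 + (F*sqrt(F))/3 = 2/3 + F**(3/2)/3)
S(P) = -37 + P**2 + 37*P + P*(2/3 + P**(3/2)/3) (S(P) = (P**2 + (2/3 + P**(3/2)/3)*P) + (-1 + P)*(1 - 4*(-9)) = (P**2 + P*(2/3 + P**(3/2)/3)) + (-1 + P)*(1 + 36) = (P**2 + P*(2/3 + P**(3/2)/3)) + (-1 + P)*37 = (P**2 + P*(2/3 + P**(3/2)/3)) + (-37 + 37*P) = -37 + P**2 + 37*P + P*(2/3 + P**(3/2)/3))
S(-177) - 8290 = (-37 + (-177)**2 + (-177)**(5/2)/3 + (113/3)*(-177)) - 8290 = (-37 + 31329 + (31329*I*sqrt(177))/3 - 6667) - 8290 = (-37 + 31329 + 10443*I*sqrt(177) - 6667) - 8290 = (24625 + 10443*I*sqrt(177)) - 8290 = 16335 + 10443*I*sqrt(177)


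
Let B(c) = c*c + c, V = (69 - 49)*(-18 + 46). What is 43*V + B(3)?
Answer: 24092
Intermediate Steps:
V = 560 (V = 20*28 = 560)
B(c) = c + c**2 (B(c) = c**2 + c = c + c**2)
43*V + B(3) = 43*560 + 3*(1 + 3) = 24080 + 3*4 = 24080 + 12 = 24092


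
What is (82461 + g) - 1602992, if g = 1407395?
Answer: -113136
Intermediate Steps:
(82461 + g) - 1602992 = (82461 + 1407395) - 1602992 = 1489856 - 1602992 = -113136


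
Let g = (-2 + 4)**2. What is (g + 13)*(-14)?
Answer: -238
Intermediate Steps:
g = 4 (g = 2**2 = 4)
(g + 13)*(-14) = (4 + 13)*(-14) = 17*(-14) = -238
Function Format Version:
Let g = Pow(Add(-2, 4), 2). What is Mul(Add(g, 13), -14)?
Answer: -238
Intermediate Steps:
g = 4 (g = Pow(2, 2) = 4)
Mul(Add(g, 13), -14) = Mul(Add(4, 13), -14) = Mul(17, -14) = -238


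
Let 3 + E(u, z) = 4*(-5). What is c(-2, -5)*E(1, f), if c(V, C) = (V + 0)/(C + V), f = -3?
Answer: -46/7 ≈ -6.5714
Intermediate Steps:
c(V, C) = V/(C + V)
E(u, z) = -23 (E(u, z) = -3 + 4*(-5) = -3 - 20 = -23)
c(-2, -5)*E(1, f) = -2/(-5 - 2)*(-23) = -2/(-7)*(-23) = -2*(-⅐)*(-23) = (2/7)*(-23) = -46/7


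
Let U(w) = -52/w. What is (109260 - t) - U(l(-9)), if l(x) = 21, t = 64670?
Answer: 936442/21 ≈ 44593.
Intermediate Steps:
(109260 - t) - U(l(-9)) = (109260 - 1*64670) - (-52)/21 = (109260 - 64670) - (-52)/21 = 44590 - 1*(-52/21) = 44590 + 52/21 = 936442/21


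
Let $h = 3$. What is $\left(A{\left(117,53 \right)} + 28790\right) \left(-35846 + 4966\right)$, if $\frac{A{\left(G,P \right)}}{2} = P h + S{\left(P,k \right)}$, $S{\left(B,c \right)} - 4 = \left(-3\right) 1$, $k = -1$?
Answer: $-898916800$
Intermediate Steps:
$S{\left(B,c \right)} = 1$ ($S{\left(B,c \right)} = 4 - 3 = 1$)
$A{\left(G,P \right)} = 2 + 6 P$ ($A{\left(G,P \right)} = 2 \left(P 3 + 1\right) = 2 \left(3 P + 1\right) = 2 \left(1 + 3 P\right) = 2 + 6 P$)
$\left(A{\left(117,53 \right)} + 28790\right) \left(-35846 + 4966\right) = \left(\left(2 + 6 \cdot 53\right) + 28790\right) \left(-35846 + 4966\right) = \left(\left(2 + 318\right) + 28790\right) \left(-30880\right) = \left(320 + 28790\right) \left(-30880\right) = 29110 \left(-30880\right) = -898916800$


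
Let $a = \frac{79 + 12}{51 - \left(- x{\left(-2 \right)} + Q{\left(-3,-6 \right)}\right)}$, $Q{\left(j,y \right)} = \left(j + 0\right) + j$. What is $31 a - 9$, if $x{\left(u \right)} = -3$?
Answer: $\frac{2335}{54} \approx 43.241$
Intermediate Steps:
$Q{\left(j,y \right)} = 2 j$ ($Q{\left(j,y \right)} = j + j = 2 j$)
$a = \frac{91}{54}$ ($a = \frac{79 + 12}{51 - \left(3 + 2 \left(-3\right)\right)} = \frac{91}{51 - -3} = \frac{91}{51 + \left(-3 + 6\right)} = \frac{91}{51 + 3} = \frac{91}{54} \approx 1.6852$)
$31 a - 9 = 31 \cdot \frac{91}{54} - 9 = \frac{2821}{54} - 9 = \frac{2335}{54}$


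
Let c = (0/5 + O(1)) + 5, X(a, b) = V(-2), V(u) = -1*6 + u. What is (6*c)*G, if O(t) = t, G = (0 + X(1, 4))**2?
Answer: 2304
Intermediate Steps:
V(u) = -6 + u
X(a, b) = -8 (X(a, b) = -6 - 2 = -8)
G = 64 (G = (0 - 8)**2 = (-8)**2 = 64)
c = 6 (c = (0/5 + 1) + 5 = (0*(1/5) + 1) + 5 = (0 + 1) + 5 = 1 + 5 = 6)
(6*c)*G = (6*6)*64 = 36*64 = 2304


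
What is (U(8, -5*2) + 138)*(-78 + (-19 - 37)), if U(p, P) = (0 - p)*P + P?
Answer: -27872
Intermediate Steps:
U(p, P) = P - P*p (U(p, P) = (-p)*P + P = -P*p + P = P - P*p)
(U(8, -5*2) + 138)*(-78 + (-19 - 37)) = ((-5*2)*(1 - 1*8) + 138)*(-78 + (-19 - 37)) = (-10*(1 - 8) + 138)*(-78 - 56) = (-10*(-7) + 138)*(-134) = (70 + 138)*(-134) = 208*(-134) = -27872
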